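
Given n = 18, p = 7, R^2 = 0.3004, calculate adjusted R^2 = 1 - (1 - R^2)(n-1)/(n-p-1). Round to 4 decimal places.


Using the formula:
(1 - 0.3004) = 0.6996.
Multiply by 17/10: 0.6996 * 17 = 11.8932, then 11.8932 / 10 = 1.1893.
Adj R^2 = 1 - 1.1893 = -0.1893.

-0.1893


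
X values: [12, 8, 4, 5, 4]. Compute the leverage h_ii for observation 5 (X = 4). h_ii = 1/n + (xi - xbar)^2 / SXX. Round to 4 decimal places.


n = 5, xbar = 6.6000.
SXX = sum((xi - xbar)^2) = 47.2000.
h = 1/5 + (4 - 6.6000)^2 / 47.2000 = 0.3432.

0.3432


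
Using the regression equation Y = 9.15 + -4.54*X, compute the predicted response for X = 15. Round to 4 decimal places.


Substitute X = 15 into the equation:
Y = 9.15 + -4.54 * 15 = 9.15 + -68.1000 = -58.9500.

-58.9500


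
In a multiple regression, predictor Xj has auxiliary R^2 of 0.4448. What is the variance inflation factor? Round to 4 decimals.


Denominator: 1 - 0.4448 = 0.5552.
VIF = 1 / 0.5552 = 1.8012.

1.8012


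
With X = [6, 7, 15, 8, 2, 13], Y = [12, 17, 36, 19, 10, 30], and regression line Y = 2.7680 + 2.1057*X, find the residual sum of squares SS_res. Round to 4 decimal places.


For each point, residual = actual - predicted.
Residuals: [-3.4022, -0.5079, 1.6465, -0.6136, 3.0206, -0.1421].
Sum of squared residuals = 24.0646.

24.0646


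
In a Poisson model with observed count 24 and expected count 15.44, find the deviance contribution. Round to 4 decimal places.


First: ln(24/15.44) = 0.441092.
Then: 24 * 0.441092 = 10.586208.
y - mu = 24 - 15.44 = 8.56.
D = 2(10.586208 - 8.56) = 4.052416, which rounds to 4.0524.

4.0524


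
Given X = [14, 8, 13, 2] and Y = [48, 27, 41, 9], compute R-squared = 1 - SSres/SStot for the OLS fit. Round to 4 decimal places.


After computing the OLS fit (b0=2.4298, b1=3.1157):
SSres = 7.7851, SStot = 888.7500.
R^2 = 1 - 7.7851/888.7500 = 0.9912.

0.9912


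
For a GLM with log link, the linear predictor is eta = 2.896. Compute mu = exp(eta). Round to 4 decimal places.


Apply the inverse link:
mu = e^2.896 = 18.1016.

18.1016


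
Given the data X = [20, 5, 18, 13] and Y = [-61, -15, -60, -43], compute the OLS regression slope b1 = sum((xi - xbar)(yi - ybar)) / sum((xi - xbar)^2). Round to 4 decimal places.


The sample means are xbar = 14.0000 and ybar = -44.7500.
Compute S_xx = 134.0000 and S_xy = -428.0000.
Slope b1 = S_xy / S_xx = -428.0000 / 134.0000 = -3.1940.

-3.1940


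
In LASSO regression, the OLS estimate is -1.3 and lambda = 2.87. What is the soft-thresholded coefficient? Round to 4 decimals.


Check: |-1.3| = 1.3 vs lambda = 2.87.
Since |beta| <= lambda, the coefficient is set to 0.
Soft-thresholded coefficient = 0.0000.

0.0000


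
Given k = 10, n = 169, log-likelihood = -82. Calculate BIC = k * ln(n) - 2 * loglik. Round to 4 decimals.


ln(169) = 5.129899.
k * ln(n) = 10 * 5.129899 = 51.298990.
-2L = 164.
BIC = 51.298990 + 164 = 215.298990, which rounds to 215.2990.

215.2990


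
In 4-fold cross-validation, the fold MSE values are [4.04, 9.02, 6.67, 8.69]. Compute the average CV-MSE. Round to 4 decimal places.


Add all fold MSEs: 28.4200.
Divide by k = 4: 28.4200/4 = 7.1050.

7.1050


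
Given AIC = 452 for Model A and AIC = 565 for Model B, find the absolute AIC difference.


|AIC_A - AIC_B| = |452 - 565| = 113.
Model A is preferred (lower AIC).

113


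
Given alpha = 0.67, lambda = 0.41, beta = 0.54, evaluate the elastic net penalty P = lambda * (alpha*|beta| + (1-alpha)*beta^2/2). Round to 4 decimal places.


Compute:
L1 = 0.67 * 0.54 = 0.3618.
L2 = 0.33 * 0.54^2 / 2 = 0.0481.
Penalty = 0.41 * (0.3618 + 0.0481) = 0.1681.

0.1681


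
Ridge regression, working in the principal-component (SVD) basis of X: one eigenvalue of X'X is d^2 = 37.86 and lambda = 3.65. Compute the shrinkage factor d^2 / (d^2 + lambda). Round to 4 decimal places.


d^2 + lambda = 37.86 + 3.65 = 41.5100.
Shrinkage factor = 37.86/41.5100 = 0.9121.

0.9121


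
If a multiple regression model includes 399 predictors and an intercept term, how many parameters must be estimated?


Each predictor gets one coefficient, plus one intercept.
Total parameters = 399 + 1 = 400.

400


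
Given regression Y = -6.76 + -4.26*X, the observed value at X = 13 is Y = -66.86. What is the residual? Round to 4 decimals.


Compute yhat = -6.76 + (-4.26)(13) = -62.1400.
Residual = actual - predicted = -66.86 - -62.1400 = -4.7200.

-4.7200


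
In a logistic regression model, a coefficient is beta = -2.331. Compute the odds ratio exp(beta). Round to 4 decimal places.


Odds ratio = exp(beta) = exp(-2.331).
= 0.0972.

0.0972


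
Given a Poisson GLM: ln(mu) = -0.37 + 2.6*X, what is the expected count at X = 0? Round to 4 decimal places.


Compute eta = -0.37 + 2.6 * 0 = -0.3700.
Apply inverse link: mu = e^-0.3700 = 0.6907.

0.6907


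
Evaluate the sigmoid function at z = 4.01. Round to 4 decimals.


First, exp(-4.0100) = 0.0181.
Then sigma(z) = 1/(1 + 0.0181) = 0.9822.

0.9822


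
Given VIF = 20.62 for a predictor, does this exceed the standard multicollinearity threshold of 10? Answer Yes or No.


The threshold is 10.
VIF = 20.62 is >= 10.
Multicollinearity indication: Yes.

Yes


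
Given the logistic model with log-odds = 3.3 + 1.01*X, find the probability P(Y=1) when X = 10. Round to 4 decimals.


Linear predictor: z = 3.3 + 1.01 * 10 = 13.4000.
P = 1/(1 + exp(-13.4000)) = 1/(1 + 0.0000) = 1.0000.

1.0000


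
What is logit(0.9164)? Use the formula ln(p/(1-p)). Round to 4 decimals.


The odds are p/(1-p) = 0.9164 / 0.0836 = 10.9617.
logit(p) = ln(10.9617) = 2.3944.

2.3944


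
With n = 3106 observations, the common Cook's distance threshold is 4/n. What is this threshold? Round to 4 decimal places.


Using the rule of thumb:
Threshold = 4 / 3106 = 0.0013.

0.0013


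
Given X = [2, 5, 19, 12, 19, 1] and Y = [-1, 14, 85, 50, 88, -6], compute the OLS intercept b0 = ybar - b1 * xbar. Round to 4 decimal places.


Compute b1 = 5.1461 from the OLS formula.
With xbar = 9.6667 and ybar = 38.3333, the intercept is:
b0 = 38.3333 - 5.1461 * 9.6667 = -11.4125.

-11.4125


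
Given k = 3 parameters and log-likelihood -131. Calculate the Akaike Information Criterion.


AIC = 2k - 2*loglik = 2(3) - 2(-131).
= 6 + 262 = 268.

268


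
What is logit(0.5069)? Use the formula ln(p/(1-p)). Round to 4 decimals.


The odds are p/(1-p) = 0.5069 / 0.4931 = 1.0280.
logit(p) = ln(1.0280) = 0.0276.

0.0276


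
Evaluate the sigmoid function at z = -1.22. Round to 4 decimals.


First, exp(1.2200) = 3.3872.
Then sigma(z) = 1/(1 + 3.3872) = 0.2279.

0.2279


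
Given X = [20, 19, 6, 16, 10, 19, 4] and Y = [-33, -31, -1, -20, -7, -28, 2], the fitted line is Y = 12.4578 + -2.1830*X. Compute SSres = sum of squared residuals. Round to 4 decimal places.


Compute predicted values, then residuals = yi - yhat_i.
Residuals: [-1.7978, -1.9808, -0.3598, 2.4702, 2.3722, 1.0192, -1.7258].
SSres = sum(residual^2) = 23.0315.

23.0315


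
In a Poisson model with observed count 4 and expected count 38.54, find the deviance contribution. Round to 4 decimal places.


First: ln(4/38.54) = -2.265402.
Then: 4 * -2.265402 = -9.061608.
y - mu = 4 - 38.54 = -34.54.
D = 2(-9.061608 - -34.54) = 50.956784, which rounds to 50.9568.

50.9568


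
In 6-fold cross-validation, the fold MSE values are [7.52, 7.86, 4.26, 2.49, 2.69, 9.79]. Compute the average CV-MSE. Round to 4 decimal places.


Add all fold MSEs: 34.6100.
Divide by k = 6: 34.6100/6 = 5.7683.

5.7683


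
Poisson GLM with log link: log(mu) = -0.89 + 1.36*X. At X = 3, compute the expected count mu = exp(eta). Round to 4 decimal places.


Compute eta = -0.89 + 1.36 * 3 = 3.1900.
Apply inverse link: mu = e^3.1900 = 24.2884.

24.2884


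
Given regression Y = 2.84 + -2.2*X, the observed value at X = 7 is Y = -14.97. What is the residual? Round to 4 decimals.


Compute yhat = 2.84 + (-2.2)(7) = -12.5600.
Residual = actual - predicted = -14.97 - -12.5600 = -2.4100.

-2.4100


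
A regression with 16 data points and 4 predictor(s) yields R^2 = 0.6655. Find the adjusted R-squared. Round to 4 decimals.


Plug in: Adj R^2 = 1 - (1 - 0.6655) * 15/11.
= 1 - 0.3345 * 15/11
= 1 - 5.0175 / 11
= 1 - 0.4561 = 0.5439.

0.5439


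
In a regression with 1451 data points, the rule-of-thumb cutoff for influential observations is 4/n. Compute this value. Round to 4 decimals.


The threshold is 4/n.
4/1451 = 0.0028.

0.0028


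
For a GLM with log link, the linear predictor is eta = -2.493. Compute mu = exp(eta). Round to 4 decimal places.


Apply the inverse link:
mu = e^-2.493 = 0.0827.

0.0827


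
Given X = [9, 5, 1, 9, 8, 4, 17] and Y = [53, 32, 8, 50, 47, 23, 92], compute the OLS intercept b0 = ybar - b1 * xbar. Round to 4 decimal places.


The slope is b1 = 5.2514.
Sample means are xbar = 7.5714 and ybar = 43.5714.
Intercept: b0 = 43.5714 - (5.2514)(7.5714) = 3.8110.

3.8110


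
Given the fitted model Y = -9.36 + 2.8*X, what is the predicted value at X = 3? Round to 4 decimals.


Substitute X = 3 into the equation:
Y = -9.36 + 2.8 * 3 = -9.36 + 8.4000 = -0.9600.

-0.9600


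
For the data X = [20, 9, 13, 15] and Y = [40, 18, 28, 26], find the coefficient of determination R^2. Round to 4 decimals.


After computing the OLS fit (b0=0.7490, b1=1.9124):
SSres = 18.5179, SStot = 248.0000.
R^2 = 1 - 18.5179/248.0000 = 0.9253.

0.9253


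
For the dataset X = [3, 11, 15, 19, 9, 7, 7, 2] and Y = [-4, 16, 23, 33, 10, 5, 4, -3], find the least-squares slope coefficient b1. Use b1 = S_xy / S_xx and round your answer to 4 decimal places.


First compute the means: xbar = 9.1250, ybar = 10.5000.
Then S_xx = sum((xi - xbar)^2) = 232.8750.
S_xy = sum((xi - xbar)(yi - ybar)) = 516.5000.
b1 = S_xy / S_xx = 516.5000 / 232.8750 = 2.2179.

2.2179


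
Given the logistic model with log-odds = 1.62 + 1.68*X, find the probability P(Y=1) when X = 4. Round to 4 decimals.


Linear predictor: z = 1.62 + 1.68 * 4 = 8.3400.
P = 1/(1 + exp(-8.3400)) = 1/(1 + 0.0002) = 0.9998.

0.9998


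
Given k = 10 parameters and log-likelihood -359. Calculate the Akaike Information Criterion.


Compute:
2k = 2*10 = 20.
-2*loglik = -2*(-359) = 718.
AIC = 20 + 718 = 738.

738


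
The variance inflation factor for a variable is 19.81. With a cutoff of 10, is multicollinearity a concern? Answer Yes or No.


Check: VIF = 19.81 vs threshold = 10.
Since 19.81 >= 10, the answer is Yes.

Yes


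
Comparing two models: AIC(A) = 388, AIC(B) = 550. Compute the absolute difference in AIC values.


Absolute difference = |388 - 550| = 162.
The model with lower AIC (A) is preferred.

162


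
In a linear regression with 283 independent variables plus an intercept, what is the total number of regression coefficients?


Each predictor gets one coefficient, plus one intercept.
Total parameters = 283 + 1 = 284.

284


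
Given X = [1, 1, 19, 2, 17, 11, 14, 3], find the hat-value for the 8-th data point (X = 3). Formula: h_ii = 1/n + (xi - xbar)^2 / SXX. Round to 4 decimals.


Mean of X: xbar = 8.5000.
SXX = 404.0000.
For X = 3: h = 1/8 + (3 - 8.5000)^2/404.0000 = 0.1999.

0.1999


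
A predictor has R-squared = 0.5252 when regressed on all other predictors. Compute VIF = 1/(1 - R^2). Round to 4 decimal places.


VIF = 1 / (1 - 0.5252).
= 1 / 0.4748 = 2.1061.

2.1061


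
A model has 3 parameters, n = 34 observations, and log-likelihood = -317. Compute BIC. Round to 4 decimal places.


Compute k*ln(n) = 3*ln(34) = 3*3.526361 = 10.579083.
Then -2*loglik = 634.
BIC = 10.579083 + 634 = 644.579083, which rounds to 644.5791.

644.5791


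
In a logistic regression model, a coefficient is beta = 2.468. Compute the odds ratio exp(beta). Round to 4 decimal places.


Odds ratio = exp(beta) = exp(2.468).
= 11.7988.

11.7988


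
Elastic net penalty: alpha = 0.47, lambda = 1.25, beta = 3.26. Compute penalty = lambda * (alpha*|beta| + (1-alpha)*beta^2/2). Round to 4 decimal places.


alpha * |beta| = 0.47 * 3.26 = 1.5322.
(1-alpha) * beta^2/2 = 0.53 * 10.6276/2 = 2.8163.
Total = 1.25 * (1.5322 + 2.8163) = 5.4356.

5.4356


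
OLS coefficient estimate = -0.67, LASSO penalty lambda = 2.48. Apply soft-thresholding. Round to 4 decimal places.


Check: |-0.67| = 0.67 vs lambda = 2.48.
Since |beta| <= lambda, the coefficient is set to 0.
Soft-thresholded coefficient = 0.0000.

0.0000


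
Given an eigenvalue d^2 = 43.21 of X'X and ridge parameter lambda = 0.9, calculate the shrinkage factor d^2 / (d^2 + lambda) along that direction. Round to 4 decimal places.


Compute the denominator: 43.21 + 0.9 = 44.1100.
Shrinkage factor = 43.21 / 44.1100 = 0.9796.

0.9796


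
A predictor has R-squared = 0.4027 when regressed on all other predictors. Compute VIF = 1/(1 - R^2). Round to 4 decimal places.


Using VIF = 1/(1 - R^2_j):
1 - 0.4027 = 0.5973.
VIF = 1.6742.

1.6742


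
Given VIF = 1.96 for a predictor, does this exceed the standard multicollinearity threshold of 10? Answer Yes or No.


Compare VIF = 1.96 to the threshold of 10.
1.96 < 10, so the answer is No.

No


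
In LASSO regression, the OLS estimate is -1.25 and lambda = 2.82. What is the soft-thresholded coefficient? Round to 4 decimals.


Absolute value: |-1.25| = 1.25.
Compare to lambda = 2.82.
Since |beta| <= lambda, the coefficient is set to 0.

0.0000


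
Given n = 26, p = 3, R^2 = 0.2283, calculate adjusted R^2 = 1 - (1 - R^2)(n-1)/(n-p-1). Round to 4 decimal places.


Plug in: Adj R^2 = 1 - (1 - 0.2283) * 25/22.
= 1 - 0.7717 * 25/22
= 1 - 19.2925 / 22
= 1 - 0.8769 = 0.1231.

0.1231


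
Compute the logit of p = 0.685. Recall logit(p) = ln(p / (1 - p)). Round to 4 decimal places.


The odds are p/(1-p) = 0.685 / 0.315 = 2.1746.
logit(p) = ln(2.1746) = 0.7768.

0.7768


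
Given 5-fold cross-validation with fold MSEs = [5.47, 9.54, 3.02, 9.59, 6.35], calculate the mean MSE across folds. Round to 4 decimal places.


Total MSE across folds = 33.9700.
CV-MSE = 33.9700/5 = 6.7940.

6.7940


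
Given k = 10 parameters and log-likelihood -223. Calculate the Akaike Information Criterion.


Compute:
2k = 2*10 = 20.
-2*loglik = -2*(-223) = 446.
AIC = 20 + 446 = 466.

466


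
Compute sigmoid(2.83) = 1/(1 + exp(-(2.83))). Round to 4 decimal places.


First, exp(-2.8300) = 0.0590.
Then sigma(z) = 1/(1 + 0.0590) = 0.9443.

0.9443


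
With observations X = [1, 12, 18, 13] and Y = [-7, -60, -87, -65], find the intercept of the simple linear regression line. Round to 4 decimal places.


First find the slope: b1 = -4.7338.
Means: xbar = 11.0000, ybar = -54.7500.
b0 = ybar - b1 * xbar = -54.7500 - -4.7338 * 11.0000 = -2.6786.

-2.6786


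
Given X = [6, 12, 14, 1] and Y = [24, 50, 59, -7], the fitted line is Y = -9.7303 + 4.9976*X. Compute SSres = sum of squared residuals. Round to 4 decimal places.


For each point, residual = actual - predicted.
Residuals: [3.7447, -0.2409, -1.2361, -2.2673].
Sum of squared residuals = 20.7494.

20.7494


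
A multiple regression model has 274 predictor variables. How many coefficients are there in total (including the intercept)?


Each predictor gets one coefficient, plus one intercept.
Total parameters = 274 + 1 = 275.

275


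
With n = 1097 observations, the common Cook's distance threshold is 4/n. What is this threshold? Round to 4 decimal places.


Using the rule of thumb:
Threshold = 4 / 1097 = 0.0036.

0.0036


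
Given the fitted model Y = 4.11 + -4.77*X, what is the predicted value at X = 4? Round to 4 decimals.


Substitute X = 4 into the equation:
Y = 4.11 + -4.77 * 4 = 4.11 + -19.0800 = -14.9700.

-14.9700


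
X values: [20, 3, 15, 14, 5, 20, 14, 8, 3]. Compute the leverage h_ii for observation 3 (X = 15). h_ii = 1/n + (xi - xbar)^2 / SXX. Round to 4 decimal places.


Compute xbar = 11.3333 with n = 9 observations.
SXX = 368.0000.
Leverage = 1/9 + (15 - 11.3333)^2/368.0000 = 0.1476.

0.1476


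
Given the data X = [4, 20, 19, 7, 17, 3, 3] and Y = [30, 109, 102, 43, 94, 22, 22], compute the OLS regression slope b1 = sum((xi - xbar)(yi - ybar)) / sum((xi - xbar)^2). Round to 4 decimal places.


Calculate xbar = 10.4286, ybar = 60.2857.
S_xx = 371.7143, S_xy = 1868.1429.
Using b1 = S_xy / S_xx = 1868.1429 / 371.7143, we get b1 = 5.0257.

5.0257


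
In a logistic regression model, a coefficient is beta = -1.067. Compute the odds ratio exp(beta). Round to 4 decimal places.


The odds ratio is computed as:
OR = e^(-1.067) = 0.3440.

0.3440


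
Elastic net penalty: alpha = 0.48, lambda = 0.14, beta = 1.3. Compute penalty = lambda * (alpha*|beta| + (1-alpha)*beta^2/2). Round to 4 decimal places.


L1 component = 0.48 * |1.3| = 0.6240.
L2 component = 0.52 * 1.3^2 / 2 = 0.4394.
Penalty = 0.14 * (0.6240 + 0.4394) = 0.14 * 1.0634 = 0.1489.

0.1489


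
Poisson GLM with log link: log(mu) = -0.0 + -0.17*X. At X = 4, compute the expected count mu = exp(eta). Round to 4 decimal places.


Compute eta = -0.0 + -0.17 * 4 = -0.6800.
Apply inverse link: mu = e^-0.6800 = 0.5066.

0.5066


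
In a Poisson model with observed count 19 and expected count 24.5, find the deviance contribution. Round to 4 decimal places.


y/mu = 19/24.5 = 0.775510 (approx.), and ln(19/24.5) = -0.254234.
y * ln(y/mu) = 19 * -0.254234 = -4.830446.
y - mu = -5.5.
D = 2 * (-4.830446 - -5.5) = 1.339108, which rounds to 1.3391.

1.3391


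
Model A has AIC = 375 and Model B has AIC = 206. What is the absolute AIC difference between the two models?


Compute |375 - 206| = 169.
Model B has the smaller AIC.

169


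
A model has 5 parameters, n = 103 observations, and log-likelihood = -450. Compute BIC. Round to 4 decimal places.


k * ln(n) = 5 * ln(103) = 5 * 4.634729 = 23.173645.
-2 * loglik = -2 * (-450) = 900.
BIC = 23.173645 + 900 = 923.173645, which rounds to 923.1736.

923.1736


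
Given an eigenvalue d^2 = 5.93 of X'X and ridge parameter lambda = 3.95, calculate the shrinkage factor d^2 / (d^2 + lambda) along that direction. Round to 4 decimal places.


d^2 + lambda = 5.93 + 3.95 = 9.8800.
Shrinkage factor = 5.93/9.8800 = 0.6002.

0.6002


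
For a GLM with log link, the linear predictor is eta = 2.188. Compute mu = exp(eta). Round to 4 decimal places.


The inverse log link gives:
mu = exp(2.188) = 8.9174.

8.9174


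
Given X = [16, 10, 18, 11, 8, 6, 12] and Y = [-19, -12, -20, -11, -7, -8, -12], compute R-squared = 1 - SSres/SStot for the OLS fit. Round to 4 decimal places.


Fit the OLS line: b0 = 0.5146, b1 = -1.1432.
SSres = 10.6472.
SStot = 151.4286.
R^2 = 1 - 10.6472/151.4286 = 0.9297.

0.9297


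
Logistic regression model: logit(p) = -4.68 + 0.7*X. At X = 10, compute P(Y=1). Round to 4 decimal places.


z = -4.68 + 0.7 * 10 = 2.3200.
Sigmoid: P = 1 / (1 + exp(-2.3200)) = 0.9105.

0.9105


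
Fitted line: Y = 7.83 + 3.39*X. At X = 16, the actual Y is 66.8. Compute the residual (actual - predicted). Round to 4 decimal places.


Fitted value at X = 16 is yhat = 7.83 + 3.39*16 = 62.0700.
Residual = 66.8 - 62.0700 = 4.7300.

4.7300


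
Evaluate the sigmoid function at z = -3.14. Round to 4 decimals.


Compute exp(3.1400) = 23.1039.
Sigmoid = 1 / (1 + 23.1039) = 1 / 24.1039 = 0.0415.

0.0415


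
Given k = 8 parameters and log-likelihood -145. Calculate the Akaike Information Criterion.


AIC = 2*8 - 2*(-145).
= 16 + 290 = 306.

306


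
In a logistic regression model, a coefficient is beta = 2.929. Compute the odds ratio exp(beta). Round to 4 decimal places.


exp(2.929) = 18.7089.
So the odds ratio is 18.7089.

18.7089


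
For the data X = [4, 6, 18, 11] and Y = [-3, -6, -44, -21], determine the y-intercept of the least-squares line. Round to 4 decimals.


First find the slope: b1 = -2.9936.
Means: xbar = 9.7500, ybar = -18.5000.
b0 = ybar - b1 * xbar = -18.5000 - -2.9936 * 9.7500 = 10.6874.

10.6874


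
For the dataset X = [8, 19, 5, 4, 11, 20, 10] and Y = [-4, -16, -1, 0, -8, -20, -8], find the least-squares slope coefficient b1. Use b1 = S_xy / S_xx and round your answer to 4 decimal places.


Calculate xbar = 11.0000, ybar = -8.1429.
S_xx = 240.0000, S_xy = -282.0000.
Using b1 = S_xy / S_xx = -282.0000 / 240.0000, we get b1 = -1.1750.

-1.1750


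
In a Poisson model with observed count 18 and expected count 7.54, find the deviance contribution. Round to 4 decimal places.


y/mu = 18/7.54 = 2.387268 (approx.), and ln(18/7.54) = 0.870150.
y * ln(y/mu) = 18 * 0.870150 = 15.662700.
y - mu = 10.46.
D = 2 * (15.662700 - 10.46) = 10.405400, which rounds to 10.4054.

10.4054


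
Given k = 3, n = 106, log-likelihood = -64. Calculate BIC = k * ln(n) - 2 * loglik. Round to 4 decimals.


ln(106) = 4.663439.
k * ln(n) = 3 * 4.663439 = 13.990317.
-2L = 128.
BIC = 13.990317 + 128 = 141.990317, which rounds to 141.9903.

141.9903


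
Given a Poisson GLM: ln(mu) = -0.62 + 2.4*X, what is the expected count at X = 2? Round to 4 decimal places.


eta = -0.62 + 2.4 * 2 = 4.1800.
mu = exp(4.1800) = 65.3659.

65.3659


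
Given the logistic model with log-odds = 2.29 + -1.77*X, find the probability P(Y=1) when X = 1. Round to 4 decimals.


Compute z = 2.29 + (-1.77)(1) = 0.5200.
exp(-z) = 0.5945.
P = 1/(1 + 0.5945) = 0.6271.

0.6271


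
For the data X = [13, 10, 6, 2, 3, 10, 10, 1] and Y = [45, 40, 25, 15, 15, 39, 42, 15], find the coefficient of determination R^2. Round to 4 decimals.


Fit the OLS line: b0 = 9.3691, b1 = 2.9281.
SSres = 40.1473.
SStot = 1248.0000.
R^2 = 1 - 40.1473/1248.0000 = 0.9678.

0.9678


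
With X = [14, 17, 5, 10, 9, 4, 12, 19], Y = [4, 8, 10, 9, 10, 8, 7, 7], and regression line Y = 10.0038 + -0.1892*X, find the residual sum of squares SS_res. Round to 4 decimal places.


Compute predicted values, then residuals = yi - yhat_i.
Residuals: [-3.3550, 1.2126, 0.9422, 0.8882, 1.6990, -1.2470, -0.7334, 0.5910].
SSres = sum(residual^2) = 19.7318.

19.7318


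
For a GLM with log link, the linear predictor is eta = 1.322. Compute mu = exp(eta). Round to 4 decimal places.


mu = exp(eta) = exp(1.322).
= 3.7509.

3.7509


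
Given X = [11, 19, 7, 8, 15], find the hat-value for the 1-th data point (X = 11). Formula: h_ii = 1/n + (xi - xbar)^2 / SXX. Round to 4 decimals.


n = 5, xbar = 12.0000.
SXX = sum((xi - xbar)^2) = 100.0000.
h = 1/5 + (11 - 12.0000)^2 / 100.0000 = 0.2100.

0.2100


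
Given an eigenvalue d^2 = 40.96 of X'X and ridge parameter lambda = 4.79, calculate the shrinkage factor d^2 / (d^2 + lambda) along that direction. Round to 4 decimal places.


d^2 + lambda = 40.96 + 4.79 = 45.7500.
Shrinkage factor = 40.96/45.7500 = 0.8953.

0.8953


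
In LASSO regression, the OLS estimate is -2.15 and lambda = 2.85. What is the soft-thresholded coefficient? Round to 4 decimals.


Check: |-2.15| = 2.15 vs lambda = 2.85.
Since |beta| <= lambda, the coefficient is set to 0.
Soft-thresholded coefficient = 0.0000.

0.0000


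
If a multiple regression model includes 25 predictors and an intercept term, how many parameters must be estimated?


Total coefficients = number of predictors + 1 (for the intercept).
= 25 + 1 = 26.

26


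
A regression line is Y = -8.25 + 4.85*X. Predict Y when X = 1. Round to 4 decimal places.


Predicted value:
Y = -8.25 + (4.85)(1) = -8.25 + 4.8500 = -3.4000.

-3.4000


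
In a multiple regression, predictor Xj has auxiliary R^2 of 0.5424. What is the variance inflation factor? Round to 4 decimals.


VIF = 1 / (1 - 0.5424).
= 1 / 0.4576 = 2.1853.

2.1853


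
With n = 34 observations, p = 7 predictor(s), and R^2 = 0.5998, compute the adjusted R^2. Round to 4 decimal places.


Using the formula:
(1 - 0.5998) = 0.4002.
Multiply by 33/26: 0.4002 * 33 = 13.2066, then 13.2066 / 26 = 0.5079.
Adj R^2 = 1 - 0.5079 = 0.4921.

0.4921


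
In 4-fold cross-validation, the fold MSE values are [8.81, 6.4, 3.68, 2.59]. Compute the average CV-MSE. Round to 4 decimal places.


Sum of fold MSEs = 21.4800.
Average = 21.4800 / 4 = 5.3700.

5.3700


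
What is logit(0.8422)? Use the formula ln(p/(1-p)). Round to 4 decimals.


Compute the odds: 0.8422/0.1578 = 5.3371.
Take the natural log: ln(5.3371) = 1.6747.

1.6747


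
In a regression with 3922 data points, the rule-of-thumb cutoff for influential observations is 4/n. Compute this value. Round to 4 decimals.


Using the rule of thumb:
Threshold = 4 / 3922 = 0.0010.

0.0010


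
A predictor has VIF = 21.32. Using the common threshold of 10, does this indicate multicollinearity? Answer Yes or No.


Compare VIF = 21.32 to the threshold of 10.
21.32 >= 10, so the answer is Yes.

Yes


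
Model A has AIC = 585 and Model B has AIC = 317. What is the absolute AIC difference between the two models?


Absolute difference = |585 - 317| = 268.
The model with lower AIC (B) is preferred.

268


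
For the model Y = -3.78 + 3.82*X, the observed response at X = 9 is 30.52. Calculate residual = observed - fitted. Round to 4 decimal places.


Predicted = -3.78 + 3.82 * 9 = 30.6000.
Residual = 30.52 - 30.6000 = -0.0800.

-0.0800


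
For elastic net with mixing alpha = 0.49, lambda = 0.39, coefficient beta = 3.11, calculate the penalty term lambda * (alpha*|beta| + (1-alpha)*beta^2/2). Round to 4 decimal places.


alpha * |beta| = 0.49 * 3.11 = 1.5239.
(1-alpha) * beta^2/2 = 0.51 * 9.6721/2 = 2.4664.
Total = 0.39 * (1.5239 + 2.4664) = 1.5562.

1.5562


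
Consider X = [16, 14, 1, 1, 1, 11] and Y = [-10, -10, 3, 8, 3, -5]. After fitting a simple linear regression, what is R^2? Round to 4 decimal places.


Fit the OLS line: b0 = 5.7026, b1 = -1.0276.
SSres = 19.3066.
SStot = 286.8333.
R^2 = 1 - 19.3066/286.8333 = 0.9327.

0.9327


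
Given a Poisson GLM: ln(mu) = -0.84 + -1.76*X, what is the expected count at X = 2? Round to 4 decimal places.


Compute eta = -0.84 + -1.76 * 2 = -4.3600.
Apply inverse link: mu = e^-4.3600 = 0.0128.

0.0128


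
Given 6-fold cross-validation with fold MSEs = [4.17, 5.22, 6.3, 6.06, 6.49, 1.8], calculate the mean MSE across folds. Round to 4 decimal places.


Sum of fold MSEs = 30.0400.
Average = 30.0400 / 6 = 5.0067.

5.0067


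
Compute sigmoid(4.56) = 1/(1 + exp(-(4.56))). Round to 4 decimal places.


exp(-4.5600) = 0.0105.
1 + exp(-z) = 1.0105.
sigmoid = 1/1.0105 = 0.9896.

0.9896


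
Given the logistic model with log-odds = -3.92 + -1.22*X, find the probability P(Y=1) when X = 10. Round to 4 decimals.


Linear predictor: z = -3.92 + -1.22 * 10 = -16.1200.
P = 1/(1 + exp(16.1200)) = 1/(1 + 10019061.6347) = 0.0000.

0.0000


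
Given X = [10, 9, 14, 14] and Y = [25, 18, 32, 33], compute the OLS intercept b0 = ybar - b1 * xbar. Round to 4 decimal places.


Compute b1 = 2.5542 from the OLS formula.
With xbar = 11.7500 and ybar = 27.0000, the intercept is:
b0 = 27.0000 - 2.5542 * 11.7500 = -3.0120.

-3.0120


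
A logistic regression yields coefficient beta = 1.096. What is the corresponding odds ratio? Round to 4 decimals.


exp(1.096) = 2.9922.
So the odds ratio is 2.9922.

2.9922


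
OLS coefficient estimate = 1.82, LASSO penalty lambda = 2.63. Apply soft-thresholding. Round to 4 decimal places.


|beta_OLS| = 1.82.
lambda = 2.63.
Since |beta| <= lambda, the coefficient is set to 0.
Result = 0.0000.

0.0000


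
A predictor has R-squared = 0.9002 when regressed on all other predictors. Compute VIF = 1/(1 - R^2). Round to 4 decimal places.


Using VIF = 1/(1 - R^2_j):
1 - 0.9002 = 0.0998.
VIF = 10.0200.

10.0200


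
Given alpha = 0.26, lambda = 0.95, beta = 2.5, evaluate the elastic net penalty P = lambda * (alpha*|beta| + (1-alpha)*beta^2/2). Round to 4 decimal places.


L1 component = 0.26 * |2.5| = 0.6500.
L2 component = 0.74 * 2.5^2 / 2 = 2.3125.
Penalty = 0.95 * (0.6500 + 2.3125) = 0.95 * 2.9625 = 2.8144.

2.8144


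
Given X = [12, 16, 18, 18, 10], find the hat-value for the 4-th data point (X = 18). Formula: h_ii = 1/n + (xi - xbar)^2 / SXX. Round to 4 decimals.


Compute xbar = 14.8000 with n = 5 observations.
SXX = 52.8000.
Leverage = 1/5 + (18 - 14.8000)^2/52.8000 = 0.3939.

0.3939


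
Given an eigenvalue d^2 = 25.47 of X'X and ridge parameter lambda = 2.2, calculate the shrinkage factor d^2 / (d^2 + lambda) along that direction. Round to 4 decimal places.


d^2 + lambda = 25.47 + 2.2 = 27.6700.
Shrinkage factor = 25.47/27.6700 = 0.9205.

0.9205


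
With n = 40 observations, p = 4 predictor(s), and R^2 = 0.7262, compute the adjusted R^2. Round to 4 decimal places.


Adjusted R^2 = 1 - (1 - R^2) * (n-1)/(n-p-1).
(1 - R^2) = 0.2738.
(n-1)/(n-p-1) = 39/35.
(1 - R^2) * (n-1) = 0.2738 * 39 = 10.6782.
Divide by (n-p-1): 10.6782 / 35 = 0.3051.
Adj R^2 = 1 - 0.3051 = 0.6949.

0.6949


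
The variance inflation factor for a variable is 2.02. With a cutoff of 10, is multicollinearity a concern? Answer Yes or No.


Check: VIF = 2.02 vs threshold = 10.
Since 2.02 < 10, the answer is No.

No


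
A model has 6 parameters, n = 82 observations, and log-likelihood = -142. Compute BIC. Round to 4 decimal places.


k * ln(n) = 6 * ln(82) = 6 * 4.406719 = 26.440314.
-2 * loglik = -2 * (-142) = 284.
BIC = 26.440314 + 284 = 310.440314, which rounds to 310.4403.

310.4403


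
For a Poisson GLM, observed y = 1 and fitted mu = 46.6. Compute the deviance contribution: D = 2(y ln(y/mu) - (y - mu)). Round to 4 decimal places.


First: ln(1/46.6) = -3.841601.
Then: 1 * -3.841601 = -3.841601.
y - mu = 1 - 46.6 = -45.6.
D = 2(-3.841601 - -45.6) = 83.516798, which rounds to 83.5168.

83.5168


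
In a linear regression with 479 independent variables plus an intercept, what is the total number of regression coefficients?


Each predictor gets one coefficient, plus one intercept.
Total parameters = 479 + 1 = 480.

480


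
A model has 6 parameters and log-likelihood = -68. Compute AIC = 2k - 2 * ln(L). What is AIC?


AIC = 2k - 2*loglik = 2(6) - 2(-68).
= 12 + 136 = 148.

148


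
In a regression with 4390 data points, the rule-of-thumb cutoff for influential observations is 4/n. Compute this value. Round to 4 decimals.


Cook's distance cutoff = 4/n = 4/4390.
= 0.0009.

0.0009


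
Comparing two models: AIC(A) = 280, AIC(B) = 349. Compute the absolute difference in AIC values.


Absolute difference = |280 - 349| = 69.
The model with lower AIC (A) is preferred.

69


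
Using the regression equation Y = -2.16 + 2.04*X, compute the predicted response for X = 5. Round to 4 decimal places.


Plug X = 5 into Y = -2.16 + 2.04*X:
Y = -2.16 + 10.2000 = 8.0400.

8.0400


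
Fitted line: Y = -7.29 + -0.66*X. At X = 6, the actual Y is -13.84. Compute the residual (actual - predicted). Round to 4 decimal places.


Compute yhat = -7.29 + (-0.66)(6) = -11.2500.
Residual = actual - predicted = -13.84 - -11.2500 = -2.5900.

-2.5900


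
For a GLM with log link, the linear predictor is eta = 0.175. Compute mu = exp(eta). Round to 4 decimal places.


mu = exp(eta) = exp(0.175).
= 1.1912.

1.1912


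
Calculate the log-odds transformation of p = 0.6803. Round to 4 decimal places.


1 - p = 0.3197.
p/(1-p) = 2.1279.
logit = ln(2.1279) = 0.7552.

0.7552


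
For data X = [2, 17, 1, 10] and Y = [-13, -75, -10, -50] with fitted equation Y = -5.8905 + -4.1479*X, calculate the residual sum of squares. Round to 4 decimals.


For each point, residual = actual - predicted.
Residuals: [1.1863, 1.4048, 0.0384, -2.6305].
Sum of squared residuals = 10.3018.

10.3018


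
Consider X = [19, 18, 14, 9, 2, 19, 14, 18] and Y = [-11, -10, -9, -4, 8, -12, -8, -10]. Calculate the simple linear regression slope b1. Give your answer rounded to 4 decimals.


Calculate xbar = 14.1250, ybar = -7.0000.
S_xx = 250.8750, S_xy = -264.0000.
Using b1 = S_xy / S_xx = -264.0000 / 250.8750, we get b1 = -1.0523.

-1.0523


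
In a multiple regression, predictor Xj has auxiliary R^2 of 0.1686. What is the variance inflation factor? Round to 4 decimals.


Denominator: 1 - 0.1686 = 0.8314.
VIF = 1 / 0.8314 = 1.2028.

1.2028


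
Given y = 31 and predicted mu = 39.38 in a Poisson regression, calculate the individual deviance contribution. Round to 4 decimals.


First: ln(31/39.38) = -0.239271.
Then: 31 * -0.239271 = -7.417401.
y - mu = 31 - 39.38 = -8.38.
D = 2(-7.417401 - -8.38) = 1.925198, which rounds to 1.9252.

1.9252


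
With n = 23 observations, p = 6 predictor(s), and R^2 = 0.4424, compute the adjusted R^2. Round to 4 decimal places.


Plug in: Adj R^2 = 1 - (1 - 0.4424) * 22/16.
= 1 - 0.5576 * 22/16
= 1 - 12.2672 / 16
= 1 - 0.7667 = 0.2333.

0.2333


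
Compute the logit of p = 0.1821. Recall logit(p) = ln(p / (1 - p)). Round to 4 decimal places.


The odds are p/(1-p) = 0.1821 / 0.8179 = 0.2226.
logit(p) = ln(0.2226) = -1.5022.

-1.5022


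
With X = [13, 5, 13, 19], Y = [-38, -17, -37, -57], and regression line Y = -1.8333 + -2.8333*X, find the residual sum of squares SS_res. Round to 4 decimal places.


Compute predicted values, then residuals = yi - yhat_i.
Residuals: [0.6662, -1.0002, 1.6662, -1.3340].
SSres = sum(residual^2) = 6.0000.

6.0000


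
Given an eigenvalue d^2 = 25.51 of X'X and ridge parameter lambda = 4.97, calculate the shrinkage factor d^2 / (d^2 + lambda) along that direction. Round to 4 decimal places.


Compute the denominator: 25.51 + 4.97 = 30.4800.
Shrinkage factor = 25.51 / 30.4800 = 0.8369.

0.8369


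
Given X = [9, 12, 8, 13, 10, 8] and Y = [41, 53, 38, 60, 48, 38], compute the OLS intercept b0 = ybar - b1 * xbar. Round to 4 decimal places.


The slope is b1 = 4.2273.
Sample means are xbar = 10.0000 and ybar = 46.3333.
Intercept: b0 = 46.3333 - (4.2273)(10.0000) = 4.0606.

4.0606


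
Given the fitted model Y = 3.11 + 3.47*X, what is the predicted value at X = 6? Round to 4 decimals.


Substitute X = 6 into the equation:
Y = 3.11 + 3.47 * 6 = 3.11 + 20.8200 = 23.9300.

23.9300


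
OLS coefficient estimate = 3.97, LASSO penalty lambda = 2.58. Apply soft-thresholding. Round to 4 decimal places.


Absolute value: |3.97| = 3.97.
Compare to lambda = 2.58.
Since |beta| > lambda, coefficient = sign(beta)*(|beta| - lambda) = 1.3900.

1.3900


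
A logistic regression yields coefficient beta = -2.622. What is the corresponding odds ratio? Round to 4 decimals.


Odds ratio = exp(beta) = exp(-2.622).
= 0.0727.

0.0727


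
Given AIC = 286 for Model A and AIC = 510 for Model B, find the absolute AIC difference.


Compute |286 - 510| = 224.
Model A has the smaller AIC.

224


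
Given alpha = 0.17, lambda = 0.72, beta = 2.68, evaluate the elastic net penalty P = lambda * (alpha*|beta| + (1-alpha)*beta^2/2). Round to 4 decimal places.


L1 component = 0.17 * |2.68| = 0.4556.
L2 component = 0.83 * 2.68^2 / 2 = 2.9807.
Penalty = 0.72 * (0.4556 + 2.9807) = 0.72 * 3.4363 = 2.4741.

2.4741


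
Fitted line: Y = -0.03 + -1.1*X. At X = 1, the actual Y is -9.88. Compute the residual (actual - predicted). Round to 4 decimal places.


Compute yhat = -0.03 + (-1.1)(1) = -1.1300.
Residual = actual - predicted = -9.88 - -1.1300 = -8.7500.

-8.7500


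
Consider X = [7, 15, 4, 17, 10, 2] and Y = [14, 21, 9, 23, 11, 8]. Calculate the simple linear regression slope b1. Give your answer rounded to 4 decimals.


The sample means are xbar = 9.1667 and ybar = 14.3333.
Compute S_xx = 178.8333 and S_xy = 177.6667.
Slope b1 = S_xy / S_xx = 177.6667 / 178.8333 = 0.9935.

0.9935


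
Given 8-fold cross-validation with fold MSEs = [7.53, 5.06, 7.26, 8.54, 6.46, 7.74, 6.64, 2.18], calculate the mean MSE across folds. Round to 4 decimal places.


Total MSE across folds = 51.4100.
CV-MSE = 51.4100/8 = 6.4263.

6.4263


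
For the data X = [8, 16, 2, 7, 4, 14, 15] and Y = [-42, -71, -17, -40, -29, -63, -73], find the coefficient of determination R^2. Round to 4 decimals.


Fit the OLS line: b0 = -11.6712, b1 = -3.8379.
SSres = 35.9247.
SStot = 2800.8571.
R^2 = 1 - 35.9247/2800.8571 = 0.9872.

0.9872


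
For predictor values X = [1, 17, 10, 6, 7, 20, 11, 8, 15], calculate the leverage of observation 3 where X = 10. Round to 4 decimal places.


Mean of X: xbar = 10.5556.
SXX = 282.2222.
For X = 10: h = 1/9 + (10 - 10.5556)^2/282.2222 = 0.1122.

0.1122


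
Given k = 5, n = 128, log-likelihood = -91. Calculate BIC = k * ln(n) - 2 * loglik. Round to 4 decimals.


Compute k*ln(n) = 5*ln(128) = 5*4.852030 = 24.260150.
Then -2*loglik = 182.
BIC = 24.260150 + 182 = 206.260150, which rounds to 206.2602.

206.2602


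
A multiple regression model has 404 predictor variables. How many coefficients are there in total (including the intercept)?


Total coefficients = number of predictors + 1 (for the intercept).
= 404 + 1 = 405.

405


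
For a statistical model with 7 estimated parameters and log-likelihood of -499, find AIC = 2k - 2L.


AIC = 2*7 - 2*(-499).
= 14 + 998 = 1012.

1012


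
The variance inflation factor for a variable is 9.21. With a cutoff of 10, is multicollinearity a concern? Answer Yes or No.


The threshold is 10.
VIF = 9.21 is < 10.
Multicollinearity indication: No.

No


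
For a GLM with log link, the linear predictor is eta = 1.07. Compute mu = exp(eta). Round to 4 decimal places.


The inverse log link gives:
mu = exp(1.07) = 2.9154.

2.9154


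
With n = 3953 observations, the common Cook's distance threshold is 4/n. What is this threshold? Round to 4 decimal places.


Using the rule of thumb:
Threshold = 4 / 3953 = 0.0010.

0.0010


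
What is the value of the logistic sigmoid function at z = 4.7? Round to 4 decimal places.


Compute exp(-4.7000) = 0.0091.
Sigmoid = 1 / (1 + 0.0091) = 1 / 1.0091 = 0.9910.

0.9910


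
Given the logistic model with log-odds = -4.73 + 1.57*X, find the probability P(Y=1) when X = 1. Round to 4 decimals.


Linear predictor: z = -4.73 + 1.57 * 1 = -3.1600.
P = 1/(1 + exp(3.1600)) = 1/(1 + 23.5706) = 0.0407.

0.0407


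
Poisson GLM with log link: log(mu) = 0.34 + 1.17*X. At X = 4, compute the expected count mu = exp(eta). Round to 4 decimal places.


eta = 0.34 + 1.17 * 4 = 5.0200.
mu = exp(5.0200) = 151.4113.

151.4113


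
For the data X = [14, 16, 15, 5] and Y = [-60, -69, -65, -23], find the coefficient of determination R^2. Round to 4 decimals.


The fitted line is Y = -2.0584 + -4.1753*X.
SSres = 0.3831, SStot = 1342.7500.
R^2 = 1 - SSres/SStot = 0.9997.

0.9997


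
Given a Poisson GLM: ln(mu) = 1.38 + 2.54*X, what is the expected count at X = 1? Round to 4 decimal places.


Linear predictor: eta = 1.38 + (2.54)(1) = 3.9200.
Expected count: mu = exp(3.9200) = 50.4004.

50.4004


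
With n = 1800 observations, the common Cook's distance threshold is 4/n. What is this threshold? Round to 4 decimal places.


Using the rule of thumb:
Threshold = 4 / 1800 = 0.0022.

0.0022


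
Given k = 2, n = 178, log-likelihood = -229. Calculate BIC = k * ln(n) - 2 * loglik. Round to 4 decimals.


ln(178) = 5.181784.
k * ln(n) = 2 * 5.181784 = 10.363568.
-2L = 458.
BIC = 10.363568 + 458 = 468.363568, which rounds to 468.3636.

468.3636


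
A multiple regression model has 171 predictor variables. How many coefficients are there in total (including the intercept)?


Including the intercept, the model has 171 predictor coefficients + 1 intercept.
Total = 172.

172


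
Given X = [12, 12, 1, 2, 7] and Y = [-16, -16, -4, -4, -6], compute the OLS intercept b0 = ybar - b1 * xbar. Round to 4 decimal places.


The slope is b1 = -1.1300.
Sample means are xbar = 6.8000 and ybar = -9.2000.
Intercept: b0 = -9.2000 - (-1.1300)(6.8000) = -1.5162.

-1.5162


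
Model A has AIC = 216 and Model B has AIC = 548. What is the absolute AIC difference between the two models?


Absolute difference = |216 - 548| = 332.
The model with lower AIC (A) is preferred.

332
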